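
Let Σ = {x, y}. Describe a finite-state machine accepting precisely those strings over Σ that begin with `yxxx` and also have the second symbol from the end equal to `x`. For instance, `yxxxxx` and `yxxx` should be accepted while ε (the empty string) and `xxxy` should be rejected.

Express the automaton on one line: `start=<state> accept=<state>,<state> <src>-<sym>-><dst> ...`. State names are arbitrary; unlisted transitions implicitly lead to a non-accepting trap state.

Handle the two conditions separately and then intersect. One (6 states) tracks whether the input so far still matches the prefix `yxxx`; the other (7 states) tracks the last 2 symbols read. Each combined state is a pair, one component from each; accept when both components accept. After merging equivalent states the machine shrinks.
With 9 states:
        x   y  
>  s0   s1  s2 
   s1   s1  s1 
   s2   s3  s1 
   s3   s4  s1 
   s4   s5  s1 
 * s5   s5  s6 
 * s6   s7  s8 
   s7   s5  s6 
   s8   s7  s8 
(> = start, * = accepting)

start=s0 accept=s5,s6 s0-x->s1 s0-y->s2 s1-x->s1 s1-y->s1 s2-x->s3 s2-y->s1 s3-x->s4 s3-y->s1 s4-x->s5 s4-y->s1 s5-x->s5 s5-y->s6 s6-x->s7 s6-y->s8 s7-x->s5 s7-y->s6 s8-x->s7 s8-y->s8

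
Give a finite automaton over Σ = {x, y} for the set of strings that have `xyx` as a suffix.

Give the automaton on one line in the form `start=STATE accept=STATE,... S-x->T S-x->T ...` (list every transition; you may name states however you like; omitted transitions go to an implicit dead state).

start=q0 accept=q3 q0-x->q1 q0-y->q0 q1-x->q1 q1-y->q2 q2-x->q3 q2-y->q0 q3-x->q1 q3-y->q2

Remember how much of `xyx` the current input suffix matches. State q0 means no match yet; q1 means the last symbol is `x`; q2 means the last 2 symbols are `xy`; q3 means the last 3 symbols are `xyx`. Only q3 accepts. On a mismatch, fall back to the longest proper suffix that is still a prefix of `xyx`.
With 4 states:
        x   y  
>  q0   q1  q0 
   q1   q1  q2 
   q2   q3  q0 
 * q3   q1  q2 
(> = start, * = accepting)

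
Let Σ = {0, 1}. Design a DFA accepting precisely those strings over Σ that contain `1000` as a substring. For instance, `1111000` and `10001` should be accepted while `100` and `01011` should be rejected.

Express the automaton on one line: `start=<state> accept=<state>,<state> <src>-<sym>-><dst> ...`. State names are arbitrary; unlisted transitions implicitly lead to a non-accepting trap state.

start=q0 accept=q4 q0-0->q0 q0-1->q1 q1-0->q2 q1-1->q1 q2-0->q3 q2-1->q1 q3-0->q4 q3-1->q1 q4-0->q4 q4-1->q4

Track how much of `1000` has been matched so far: state q0 is no progress, q4 is the absorbing accept state reached once `1000` has occurred. Intermediate states record partial matches; on a mismatch, fall back to the longest reusable overlap.
A 5-state machine:
        0   1  
>  q0   q0  q1 
   q1   q2  q1 
   q2   q3  q1 
   q3   q4  q1 
 * q4   q4  q4 
(> = start, * = accepting)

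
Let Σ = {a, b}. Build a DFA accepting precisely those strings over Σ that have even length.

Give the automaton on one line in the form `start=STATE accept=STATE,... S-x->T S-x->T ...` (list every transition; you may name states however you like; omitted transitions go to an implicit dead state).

Only the length mod 2 matters, so use a 2-cycle: from any state, every input symbol moves to the next state, wrapping q1 back to q0. Mark q0 accepting.
A 2-state machine:
        a   b  
>* q0   q1  q1 
   q1   q0  q0 
(> = start, * = accepting)

start=q0 accept=q0 q0-a->q1 q0-b->q1 q1-a->q0 q1-b->q0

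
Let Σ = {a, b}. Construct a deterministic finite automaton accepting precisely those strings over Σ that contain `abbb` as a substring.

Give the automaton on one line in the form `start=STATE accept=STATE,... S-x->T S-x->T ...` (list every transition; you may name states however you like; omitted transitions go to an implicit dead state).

Track how much of `abbb` has been matched so far: state q0 is no progress, q4 is the absorbing accept state reached once `abbb` has occurred. Intermediate states record partial matches; on a mismatch, fall back to the longest reusable overlap.
        a   b  
>  q0   q1  q0 
   q1   q1  q2 
   q2   q1  q3 
   q3   q1  q4 
 * q4   q4  q4 
(> = start, * = accepting)

start=q0 accept=q4 q0-a->q1 q0-b->q0 q1-a->q1 q1-b->q2 q2-a->q1 q2-b->q3 q3-a->q1 q3-b->q4 q4-a->q4 q4-b->q4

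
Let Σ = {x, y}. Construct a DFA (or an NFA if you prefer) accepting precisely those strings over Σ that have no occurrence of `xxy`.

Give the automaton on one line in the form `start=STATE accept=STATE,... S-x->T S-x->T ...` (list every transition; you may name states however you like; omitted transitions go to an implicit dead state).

Track partial matches of the forbidden pattern `xxy`. State S3 is a dead state reached once `xxy` has occurred; every other state accepts. S0 means no part of `xxy` is currently matched.
A 4-state machine:
        x   y  
>* S0   S1  S0 
 * S1   S2  S0 
 * S2   S2  S3 
   S3   S3  S3 
(> = start, * = accepting)

start=S0 accept=S0,S1,S2 S0-x->S1 S0-y->S0 S1-x->S2 S1-y->S0 S2-x->S2 S2-y->S3 S3-x->S3 S3-y->S3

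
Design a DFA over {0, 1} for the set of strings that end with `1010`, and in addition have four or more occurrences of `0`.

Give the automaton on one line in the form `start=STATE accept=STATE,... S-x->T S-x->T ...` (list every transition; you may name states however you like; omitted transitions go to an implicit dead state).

Handle the two conditions separately and then intersect. The first has 5 states tracking how much of the suffix `1010` has currently been matched; the second has 6 states tracking the count of `0`s, saturating at 5. A product state is a pair (one from each), accepting exactly when both do. After merging equivalent states the machine shrinks.
A 7-state machine:
       0  1 
>  A   B  A 
   B   C  B 
   C   C  D 
   D   E  D 
   E   C  F 
   F   G  D 
 * G   C  F 
(> = start, * = accepting)

start=A accept=G A-0->B A-1->A B-0->C B-1->B C-0->C C-1->D D-0->E D-1->D E-0->C E-1->F F-0->G F-1->D G-0->C G-1->F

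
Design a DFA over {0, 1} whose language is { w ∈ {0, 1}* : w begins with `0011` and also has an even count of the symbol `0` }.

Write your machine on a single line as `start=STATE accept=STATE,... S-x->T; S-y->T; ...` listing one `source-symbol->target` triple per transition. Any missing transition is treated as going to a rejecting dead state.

start=A; accept=F; A-0->B; A-1->C; B-0->D; B-1->C; C-0->C; C-1->C; D-0->C; D-1->E; E-0->C; E-1->F; F-0->G; F-1->F; G-0->F; G-1->G

Run two small machines in parallel and take their product. The first has 6 states tracking whether the input so far still matches the prefix `0011`; the second has 2 states tracking the count of `0`s modulo 2. A product state is a pair (one from each), accepting exactly when both do. Minimizing collapses redundant product states.
With 7 states:
       0  1 
>  A   B  C 
   B   D  C 
   C   C  C 
   D   C  E 
   E   C  F 
 * F   G  F 
   G   F  G 
(> = start, * = accepting)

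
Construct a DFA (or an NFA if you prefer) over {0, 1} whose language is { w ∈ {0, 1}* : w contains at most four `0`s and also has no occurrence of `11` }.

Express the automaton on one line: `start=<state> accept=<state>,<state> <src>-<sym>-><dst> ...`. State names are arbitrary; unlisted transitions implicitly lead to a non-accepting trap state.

Handle the two conditions separately and then intersect. One (6 states) tracks the count of `0`s, saturating at 5; the other (3 states) tracks partial matches of the forbidden pattern `11`. Each combined state is a pair, one component from each; accept when both components accept. Equivalent product states are then merged.
An 11-state machine:
          0    1  
>* s0     s1   s2 
 * s1     s3   s4 
 * s2     s1   s5 
 * s3     s6   s7 
 * s4     s3   s5 
   s5     s5   s5 
 * s6     s8   s9 
 * s7     s6   s5 
 * s8     s5  s10 
 * s9     s8   s5 
 * s10    s5   s5 
(> = start, * = accepting)

start=s0 accept=s0,s1,s2,s3,s4,s6,s7,s8,s9,s10 s0-0->s1 s0-1->s2 s1-0->s3 s1-1->s4 s2-0->s1 s2-1->s5 s3-0->s6 s3-1->s7 s4-0->s3 s4-1->s5 s5-0->s5 s5-1->s5 s6-0->s8 s6-1->s9 s7-0->s6 s7-1->s5 s8-0->s5 s8-1->s10 s9-0->s8 s9-1->s5 s10-0->s5 s10-1->s5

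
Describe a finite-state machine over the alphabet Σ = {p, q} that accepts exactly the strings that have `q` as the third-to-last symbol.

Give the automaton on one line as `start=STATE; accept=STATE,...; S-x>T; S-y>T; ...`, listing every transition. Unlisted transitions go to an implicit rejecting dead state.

A DFA must remember the last 3 symbols (since which symbol is third-to-last isn't known until the input ends). Use one state per possible window of the last ≤3 symbols; accept from those whose window starts with `q`.
          p    q  
>  S0     S1   S2 
   S1     S3   S4 
   S2     S5   S6 
   S3     S7   S8 
   S4     S9  S10 
   S5    S11  S12 
   S6    S13  S14 
   S7     S7   S8 
   S8     S9  S10 
   S9    S11  S12 
   S10   S13  S14 
 * S11    S7   S8 
 * S12    S9  S10 
 * S13   S11  S12 
 * S14   S13  S14 
(> = start, * = accepting)

start=S0; accept=S11,S12,S13,S14; S0-p>S1; S0-q>S2; S1-p>S3; S1-q>S4; S2-p>S5; S2-q>S6; S3-p>S7; S3-q>S8; S4-p>S9; S4-q>S10; S5-p>S11; S5-q>S12; S6-p>S13; S6-q>S14; S7-p>S7; S7-q>S8; S8-p>S9; S8-q>S10; S9-p>S11; S9-q>S12; S10-p>S13; S10-q>S14; S11-p>S7; S11-q>S8; S12-p>S9; S12-q>S10; S13-p>S11; S13-q>S12; S14-p>S13; S14-q>S14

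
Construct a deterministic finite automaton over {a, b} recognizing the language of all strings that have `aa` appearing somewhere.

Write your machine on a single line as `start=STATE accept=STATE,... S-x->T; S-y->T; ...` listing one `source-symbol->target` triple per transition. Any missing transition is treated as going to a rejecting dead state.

Track how much of `aa` has been matched so far: state q0 is no progress, q2 is the absorbing accept state reached once `aa` has occurred. Intermediate states record partial matches; on a mismatch, fall back to the longest reusable overlap.
3 states suffice.
        a   b  
>  q0   q1  q0 
   q1   q2  q0 
 * q2   q2  q2 
(> = start, * = accepting)

start=q0; accept=q2; q0-a->q1; q0-b->q0; q1-a->q2; q1-b->q0; q2-a->q2; q2-b->q2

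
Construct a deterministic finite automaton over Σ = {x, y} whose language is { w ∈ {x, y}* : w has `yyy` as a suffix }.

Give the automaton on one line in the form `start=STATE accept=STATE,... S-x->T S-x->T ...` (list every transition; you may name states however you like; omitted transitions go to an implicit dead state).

Let each state record the length of the longest suffix of the input read so far that is also a prefix of `yyy`. s1 means the last symbol is `y`; s2 means the last 2 symbols are `yy`; s3 means the last 3 symbols are `yyy`. Accept only at s3, where the string currently ends in `yyy`.
4 states suffice.
        x   y  
>  s0   s0  s1 
   s1   s0  s2 
   s2   s0  s3 
 * s3   s0  s3 
(> = start, * = accepting)

start=s0 accept=s3 s0-x->s0 s0-y->s1 s1-x->s0 s1-y->s2 s2-x->s0 s2-y->s3 s3-x->s0 s3-y->s3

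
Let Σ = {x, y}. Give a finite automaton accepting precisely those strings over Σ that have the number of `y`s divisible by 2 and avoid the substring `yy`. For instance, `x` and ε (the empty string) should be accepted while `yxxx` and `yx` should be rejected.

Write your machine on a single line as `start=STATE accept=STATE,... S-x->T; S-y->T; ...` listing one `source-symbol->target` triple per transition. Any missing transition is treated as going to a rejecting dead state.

start=q0; accept=q0,q4; q0-x->q0; q0-y->q1; q1-x->q2; q1-y->q3; q2-x->q2; q2-y->q4; q3-x->q3; q3-y->q3; q4-x->q0; q4-y->q3

Handle the two conditions separately and then intersect. The first has 2 states tracking the count of `y`s modulo 2; the second has 3 states tracking partial matches of the forbidden pattern `yy`. A product state is a pair (one from each), accepting exactly when both do. After merging equivalent states the machine shrinks.
With 5 states:
        x   y  
>* q0   q0  q1 
   q1   q2  q3 
   q2   q2  q4 
   q3   q3  q3 
 * q4   q0  q3 
(> = start, * = accepting)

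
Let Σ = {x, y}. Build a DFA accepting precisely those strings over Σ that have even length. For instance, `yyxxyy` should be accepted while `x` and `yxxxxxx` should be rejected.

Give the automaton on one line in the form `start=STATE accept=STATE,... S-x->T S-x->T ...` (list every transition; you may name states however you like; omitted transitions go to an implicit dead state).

Count input length modulo 2: every symbol advances one step around the cycle S0 → S1 → S0. Accept at S0.
A 2-state machine:
        x   y  
>* S0   S1  S1 
   S1   S0  S0 
(> = start, * = accepting)

start=S0 accept=S0 S0-x->S1 S0-y->S1 S1-x->S0 S1-y->S0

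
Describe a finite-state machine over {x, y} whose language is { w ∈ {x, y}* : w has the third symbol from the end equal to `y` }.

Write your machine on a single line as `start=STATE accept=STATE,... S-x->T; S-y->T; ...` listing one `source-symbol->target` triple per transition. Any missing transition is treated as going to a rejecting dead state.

start=q0; accept=q11,q12,q13,q14; q0-x->q1; q0-y->q2; q1-x->q3; q1-y->q4; q2-x->q5; q2-y->q6; q3-x->q7; q3-y->q8; q4-x->q9; q4-y->q10; q5-x->q11; q5-y->q12; q6-x->q13; q6-y->q14; q7-x->q7; q7-y->q8; q8-x->q9; q8-y->q10; q9-x->q11; q9-y->q12; q10-x->q13; q10-y->q14; q11-x->q7; q11-y->q8; q12-x->q9; q12-y->q10; q13-x->q11; q13-y->q12; q14-x->q13; q14-y->q14

Because acceptance depends on a position counted from the end, the machine has to buffer the most recent 3 symbols. Make each state the string of the last up-to-3 symbols read; on input `x` shift the window left and append `x`. Accept when the buffered window has length 3 and begins with `y`.
          x    y  
>  q0     q1   q2 
   q1     q3   q4 
   q2     q5   q6 
   q3     q7   q8 
   q4     q9  q10 
   q5    q11  q12 
   q6    q13  q14 
   q7     q7   q8 
   q8     q9  q10 
   q9    q11  q12 
   q10   q13  q14 
 * q11    q7   q8 
 * q12    q9  q10 
 * q13   q11  q12 
 * q14   q13  q14 
(> = start, * = accepting)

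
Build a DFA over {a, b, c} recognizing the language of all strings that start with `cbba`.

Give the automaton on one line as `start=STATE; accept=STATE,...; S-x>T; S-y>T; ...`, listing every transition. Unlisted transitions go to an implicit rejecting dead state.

Check the first 4 symbols one by one: S0 through S3 record how many have matched `cbba` so far; any wrong symbol goes to the dead state S5. After all 4 match we enter the accepting sink S4.
With 6 states:
        a   b   c  
>  S0   S5  S5  S1 
   S1   S5  S2  S5 
   S2   S5  S3  S5 
   S3   S4  S5  S5 
 * S4   S4  S4  S4 
   S5   S5  S5  S5 
(> = start, * = accepting)

start=S0; accept=S4; S0-a>S5; S0-b>S5; S0-c>S1; S1-a>S5; S1-b>S2; S1-c>S5; S2-a>S5; S2-b>S3; S2-c>S5; S3-a>S4; S3-b>S5; S3-c>S5; S4-a>S4; S4-b>S4; S4-c>S4; S5-a>S5; S5-b>S5; S5-c>S5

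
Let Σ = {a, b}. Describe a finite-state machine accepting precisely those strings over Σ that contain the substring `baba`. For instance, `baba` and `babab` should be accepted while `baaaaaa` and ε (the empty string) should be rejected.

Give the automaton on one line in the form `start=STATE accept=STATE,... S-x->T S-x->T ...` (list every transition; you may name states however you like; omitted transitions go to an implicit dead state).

States q0..q3 record the length of the longest prefix of `baba` that matches the current input suffix. Reaching q4 means `baba` has been seen, and we stay there forever. Accept from q4.
5 states suffice.
        a   b  
>  q0   q0  q1 
   q1   q2  q1 
   q2   q0  q3 
   q3   q4  q1 
 * q4   q4  q4 
(> = start, * = accepting)

start=q0 accept=q4 q0-a->q0 q0-b->q1 q1-a->q2 q1-b->q1 q2-a->q0 q2-b->q3 q3-a->q4 q3-b->q1 q4-a->q4 q4-b->q4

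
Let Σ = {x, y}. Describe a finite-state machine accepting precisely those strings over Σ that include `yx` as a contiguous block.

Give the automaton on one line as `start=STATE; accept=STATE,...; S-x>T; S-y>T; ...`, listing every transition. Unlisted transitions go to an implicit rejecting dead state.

start=q0; accept=q2; q0-x>q0; q0-y>q1; q1-x>q2; q1-y>q1; q2-x>q2; q2-y>q2

States q0..q1 record the length of the longest prefix of `yx` that matches the current input suffix. Reaching q2 means `yx` has been seen, and we stay there forever. Accept from q2.
        x   y  
>  q0   q0  q1 
   q1   q2  q1 
 * q2   q2  q2 
(> = start, * = accepting)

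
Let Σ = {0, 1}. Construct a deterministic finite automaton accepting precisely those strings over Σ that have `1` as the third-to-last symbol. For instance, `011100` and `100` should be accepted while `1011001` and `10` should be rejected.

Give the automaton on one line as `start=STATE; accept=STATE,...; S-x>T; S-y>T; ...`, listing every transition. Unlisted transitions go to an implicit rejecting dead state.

start=A; accept=L,M,N,O; A-0>B; A-1>C; B-0>D; B-1>E; C-0>F; C-1>G; D-0>H; D-1>I; E-0>J; E-1>K; F-0>L; F-1>M; G-0>N; G-1>O; H-0>H; H-1>I; I-0>J; I-1>K; J-0>L; J-1>M; K-0>N; K-1>O; L-0>H; L-1>I; M-0>J; M-1>K; N-0>L; N-1>M; O-0>N; O-1>O

A DFA must remember the last 3 symbols (since which symbol is third-to-last isn't known until the input ends). Use one state per possible window of the last ≤3 symbols; accept from those whose window starts with `1`.
With 15 states:
       0  1 
>  A   B  C 
   B   D  E 
   C   F  G 
   D   H  I 
   E   J  K 
   F   L  M 
   G   N  O 
   H   H  I 
   I   J  K 
   J   L  M 
   K   N  O 
 * L   H  I 
 * M   J  K 
 * N   L  M 
 * O   N  O 
(> = start, * = accepting)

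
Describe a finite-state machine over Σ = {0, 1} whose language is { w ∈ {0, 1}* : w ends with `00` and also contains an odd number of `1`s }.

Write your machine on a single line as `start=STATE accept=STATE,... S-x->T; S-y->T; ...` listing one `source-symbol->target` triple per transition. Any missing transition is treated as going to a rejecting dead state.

start=A; accept=D; A-0->A; A-1->B; B-0->C; B-1->A; C-0->D; C-1->A; D-0->D; D-1->A

Run two small machines in parallel and take their product. One (3 states) tracks how much of the suffix `00` has currently been matched; the other (2 states) tracks the count of `1`s modulo 2. Each combined state is a pair, one component from each; accept when both components accept. After merging equivalent states the machine shrinks.
       0  1 
>  A   A  B 
   B   C  A 
   C   D  A 
 * D   D  A 
(> = start, * = accepting)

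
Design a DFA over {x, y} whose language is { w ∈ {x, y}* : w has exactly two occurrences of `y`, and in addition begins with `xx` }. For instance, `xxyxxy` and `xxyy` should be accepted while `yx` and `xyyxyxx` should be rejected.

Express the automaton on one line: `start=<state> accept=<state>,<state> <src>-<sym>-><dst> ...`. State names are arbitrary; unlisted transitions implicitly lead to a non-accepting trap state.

Handle the two conditions separately and then intersect. The first has 4 states tracking the count of `y`s, saturating at 3; the second has 4 states tracking whether the input so far still matches the prefix `xx`. A product state is a pair (one from each), accepting exactly when both do.
        x   y  
>  q0   q1  q2 
   q1   q3  q2 
   q2   q2  q4 
   q3   q3  q5 
   q4   q4  q6 
   q5   q5  q7 
   q6   q6  q6 
 * q7   q7  q8 
   q8   q8  q8 
(> = start, * = accepting)

start=q0 accept=q7 q0-x->q1 q0-y->q2 q1-x->q3 q1-y->q2 q2-x->q2 q2-y->q4 q3-x->q3 q3-y->q5 q4-x->q4 q4-y->q6 q5-x->q5 q5-y->q7 q6-x->q6 q6-y->q6 q7-x->q7 q7-y->q8 q8-x->q8 q8-y->q8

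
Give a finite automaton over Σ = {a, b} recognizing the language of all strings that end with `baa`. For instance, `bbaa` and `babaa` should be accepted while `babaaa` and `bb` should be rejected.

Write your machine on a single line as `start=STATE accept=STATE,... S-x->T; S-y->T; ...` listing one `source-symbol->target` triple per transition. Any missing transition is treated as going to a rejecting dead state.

start=s0; accept=s3; s0-a->s0; s0-b->s1; s1-a->s2; s1-b->s1; s2-a->s3; s2-b->s1; s3-a->s0; s3-b->s1

Remember how much of `baa` the current input suffix matches. State s0 means no match yet; s1 means the last symbol is `b`; s2 means the last 2 symbols are `ba`; s3 means the last 3 symbols are `baa`. Only s3 accepts. On a mismatch, fall back to the longest proper suffix that is still a prefix of `baa`.
        a   b  
>  s0   s0  s1 
   s1   s2  s1 
   s2   s3  s1 
 * s3   s0  s1 
(> = start, * = accepting)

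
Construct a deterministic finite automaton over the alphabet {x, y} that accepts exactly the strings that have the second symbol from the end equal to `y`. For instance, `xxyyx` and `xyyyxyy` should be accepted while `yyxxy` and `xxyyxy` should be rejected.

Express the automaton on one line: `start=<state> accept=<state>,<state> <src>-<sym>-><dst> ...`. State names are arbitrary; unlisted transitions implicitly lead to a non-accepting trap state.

Because acceptance depends on a position counted from the end, the machine has to buffer the most recent 2 symbols. Make each state the string of the last up-to-2 symbols read; on input `x` shift the window left and append `x`. Accept when the buffered window has length 2 and begins with `y`.
        x   y  
>  q0   q1  q2 
   q1   q3  q4 
   q2   q5  q6 
   q3   q3  q4 
   q4   q5  q6 
 * q5   q3  q4 
 * q6   q5  q6 
(> = start, * = accepting)

start=q0 accept=q5,q6 q0-x->q1 q0-y->q2 q1-x->q3 q1-y->q4 q2-x->q5 q2-y->q6 q3-x->q3 q3-y->q4 q4-x->q5 q4-y->q6 q5-x->q3 q5-y->q4 q6-x->q5 q6-y->q6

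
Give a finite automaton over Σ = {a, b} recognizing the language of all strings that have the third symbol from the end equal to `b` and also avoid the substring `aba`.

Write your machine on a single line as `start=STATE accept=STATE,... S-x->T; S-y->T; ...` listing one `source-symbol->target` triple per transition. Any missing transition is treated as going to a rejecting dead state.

start=q0; accept=q11,q12,q13,q14; q0-a->q1; q0-b->q2; q1-a->q3; q1-b->q4; q2-a->q5; q2-b->q6; q3-a->q7; q3-b->q8; q4-a->q9; q4-b->q10; q5-a->q11; q5-b->q12; q6-a->q13; q6-b->q14; q7-a->q7; q7-b->q8; q8-a->q9; q8-b->q10; q9-a->q15; q9-b->q16; q10-a->q13; q10-b->q14; q11-a->q7; q11-b->q8; q12-a->q9; q12-b->q10; q13-a->q11; q13-b->q12; q14-a->q13; q14-b->q14; q15-a->q17; q15-b->q18; q16-a->q9; q16-b->q19; q17-a->q17; q17-b->q18; q18-a->q9; q18-b->q19; q19-a->q20; q19-b->q21; q20-a->q15; q20-b->q16; q21-a->q20; q21-b->q21

Build one automaton per condition and run them in lockstep. The first has 15 states tracking the last 3 symbols read; the second has 4 states tracking partial matches of the forbidden pattern `aba`. A product state is a pair (one from each), accepting exactly when both do.
          a    b  
>  q0     q1   q2 
   q1     q3   q4 
   q2     q5   q6 
   q3     q7   q8 
   q4     q9  q10 
   q5    q11  q12 
   q6    q13  q14 
   q7     q7   q8 
   q8     q9  q10 
   q9    q15  q16 
   q10   q13  q14 
 * q11    q7   q8 
 * q12    q9  q10 
 * q13   q11  q12 
 * q14   q13  q14 
   q15   q17  q18 
   q16    q9  q19 
   q17   q17  q18 
   q18    q9  q19 
   q19   q20  q21 
   q20   q15  q16 
   q21   q20  q21 
(> = start, * = accepting)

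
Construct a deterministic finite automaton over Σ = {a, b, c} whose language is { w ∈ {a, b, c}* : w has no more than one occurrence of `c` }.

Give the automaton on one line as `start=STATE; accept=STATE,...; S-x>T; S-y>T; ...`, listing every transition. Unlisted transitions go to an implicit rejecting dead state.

start=S0; accept=S0,S1; S0-a>S0; S0-b>S0; S0-c>S1; S1-a>S1; S1-b>S1; S1-c>S2; S2-a>S2; S2-b>S2; S2-c>S2

Count `c`s, saturating at 2: state S0 means no `c` yet, S1 means one `c` seen, S2 means more than one. Each `c` increments (capped at S2); other symbols loop. Accept from {S0, S1}.
A 3-state machine:
        a   b   c  
>* S0   S0  S0  S1 
 * S1   S1  S1  S2 
   S2   S2  S2  S2 
(> = start, * = accepting)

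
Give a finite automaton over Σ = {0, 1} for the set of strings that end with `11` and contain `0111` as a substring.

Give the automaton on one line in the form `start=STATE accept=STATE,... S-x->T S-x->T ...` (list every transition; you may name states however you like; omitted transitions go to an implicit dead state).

start=A accept=E A-0->B A-1->A B-0->B B-1->C C-0->B C-1->D D-0->B D-1->E E-0->F E-1->E F-0->F F-1->G G-0->F G-1->E

Handle the two conditions separately and then intersect. The first has 3 states tracking how much of the suffix `11` has currently been matched; the second has 5 states tracking whether and how much of `0111` has been seen. A product state is a pair (one from each), accepting exactly when both do. Minimizing collapses redundant product states.
With 7 states:
       0  1 
>  A   B  A 
   B   B  C 
   C   B  D 
   D   B  E 
 * E   F  E 
   F   F  G 
   G   F  E 
(> = start, * = accepting)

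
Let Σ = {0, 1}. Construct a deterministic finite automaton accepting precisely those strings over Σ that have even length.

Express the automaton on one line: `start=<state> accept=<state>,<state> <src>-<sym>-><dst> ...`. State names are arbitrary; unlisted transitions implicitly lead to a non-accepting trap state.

Only the length mod 2 matters, so use a 2-cycle: from any state, every input symbol moves to the next state, wrapping s1 back to s0. Mark s0 accepting.
        0   1  
>* s0   s1  s1 
   s1   s0  s0 
(> = start, * = accepting)

start=s0 accept=s0 s0-0->s1 s0-1->s1 s1-0->s0 s1-1->s0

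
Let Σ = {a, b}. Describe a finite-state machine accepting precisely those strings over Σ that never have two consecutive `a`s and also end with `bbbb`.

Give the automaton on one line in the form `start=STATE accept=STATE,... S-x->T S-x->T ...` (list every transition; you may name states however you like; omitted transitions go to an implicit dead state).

start=s0 accept=s8 s0-a->s1 s0-b->s2 s1-a->s3 s1-b->s2 s2-a->s1 s2-b->s4 s3-a->s3 s3-b->s5 s4-a->s1 s4-b->s6 s5-a->s3 s5-b->s7 s6-a->s1 s6-b->s8 s7-a->s3 s7-b->s9 s8-a->s1 s8-b->s8 s9-a->s3 s9-b->s10 s10-a->s3 s10-b->s10

Build one automaton per condition and run them in lockstep. One (3 states) tracks partial matches of the forbidden pattern `aa`; the other (5 states) tracks how much of the suffix `bbbb` has currently been matched. Each combined state is a pair, one component from each; accept when both components accept.
With 11 states:
          a    b  
>  s0     s1   s2 
   s1     s3   s2 
   s2     s1   s4 
   s3     s3   s5 
   s4     s1   s6 
   s5     s3   s7 
   s6     s1   s8 
   s7     s3   s9 
 * s8     s1   s8 
   s9     s3  s10 
   s10    s3  s10 
(> = start, * = accepting)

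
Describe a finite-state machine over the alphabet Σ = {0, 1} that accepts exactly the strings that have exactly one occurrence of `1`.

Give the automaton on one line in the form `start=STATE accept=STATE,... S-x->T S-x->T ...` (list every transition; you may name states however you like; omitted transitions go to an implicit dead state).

start=s0 accept=s1 s0-0->s0 s0-1->s1 s1-0->s1 s1-1->s2 s2-0->s2 s2-1->s2

Count `1`s, saturating at 2: state s0 means no `1` yet, s1 means one `1` seen, s2 means more than one. Each `1` increments (capped at s2); other symbols loop. Accept from {s1}.
3 states suffice.
        0   1  
>  s0   s0  s1 
 * s1   s1  s2 
   s2   s2  s2 
(> = start, * = accepting)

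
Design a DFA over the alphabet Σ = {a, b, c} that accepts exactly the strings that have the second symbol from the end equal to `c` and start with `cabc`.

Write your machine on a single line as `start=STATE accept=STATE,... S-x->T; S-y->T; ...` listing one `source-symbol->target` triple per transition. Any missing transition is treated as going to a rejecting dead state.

Build one automaton per condition and run them in lockstep. One (13 states) tracks the last 2 symbols read; the other (6 states) tracks whether the input so far still matches the prefix `cabc`. Each combined state is a pair, one component from each; accept when both components accept.
A 24-state machine:
          a    b    c  
>  S0     S1   S2   S3 
   S1     S4   S5   S6 
   S2     S7   S8   S9 
   S3    S10  S11  S12 
   S4     S4   S5   S6 
   S5     S7   S8   S9 
   S6    S13  S11  S12 
   S7     S4   S5   S6 
   S8     S7   S8   S9 
   S9    S13  S11  S12 
   S10    S4  S14   S6 
   S11    S7   S8   S9 
   S12   S13  S11  S12 
   S13    S4   S5   S6 
   S14    S7   S8  S15 
   S15   S16  S17  S18 
 * S16   S19  S20  S21 
 * S17   S22  S23  S15 
 * S18   S16  S17  S18 
   S19   S19  S20  S21 
   S20   S22  S23  S15 
   S21   S16  S17  S18 
   S22   S19  S20  S21 
   S23   S22  S23  S15 
(> = start, * = accepting)

start=S0; accept=S16,S17,S18; S0-a->S1; S0-b->S2; S0-c->S3; S1-a->S4; S1-b->S5; S1-c->S6; S2-a->S7; S2-b->S8; S2-c->S9; S3-a->S10; S3-b->S11; S3-c->S12; S4-a->S4; S4-b->S5; S4-c->S6; S5-a->S7; S5-b->S8; S5-c->S9; S6-a->S13; S6-b->S11; S6-c->S12; S7-a->S4; S7-b->S5; S7-c->S6; S8-a->S7; S8-b->S8; S8-c->S9; S9-a->S13; S9-b->S11; S9-c->S12; S10-a->S4; S10-b->S14; S10-c->S6; S11-a->S7; S11-b->S8; S11-c->S9; S12-a->S13; S12-b->S11; S12-c->S12; S13-a->S4; S13-b->S5; S13-c->S6; S14-a->S7; S14-b->S8; S14-c->S15; S15-a->S16; S15-b->S17; S15-c->S18; S16-a->S19; S16-b->S20; S16-c->S21; S17-a->S22; S17-b->S23; S17-c->S15; S18-a->S16; S18-b->S17; S18-c->S18; S19-a->S19; S19-b->S20; S19-c->S21; S20-a->S22; S20-b->S23; S20-c->S15; S21-a->S16; S21-b->S17; S21-c->S18; S22-a->S19; S22-b->S20; S22-c->S21; S23-a->S22; S23-b->S23; S23-c->S15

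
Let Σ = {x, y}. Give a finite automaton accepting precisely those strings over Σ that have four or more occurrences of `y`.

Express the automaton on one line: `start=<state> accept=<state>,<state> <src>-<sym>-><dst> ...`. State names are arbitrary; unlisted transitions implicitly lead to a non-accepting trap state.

start=q0 accept=q4,q5 q0-x->q0 q0-y->q1 q1-x->q1 q1-y->q2 q2-x->q2 q2-y->q3 q3-x->q3 q3-y->q4 q4-x->q4 q4-y->q5 q5-x->q5 q5-y->q5

Only the number of `y`s matters, and only up to 5. Make a chain q0 → q1 → q2 → q3 → q4 → q5 advanced by each `y` (with q5 absorbing); every other symbol self-loops. The accepting set is {q4, q5}.
A 6-state machine:
        x   y  
>  q0   q0  q1 
   q1   q1  q2 
   q2   q2  q3 
   q3   q3  q4 
 * q4   q4  q5 
 * q5   q5  q5 
(> = start, * = accepting)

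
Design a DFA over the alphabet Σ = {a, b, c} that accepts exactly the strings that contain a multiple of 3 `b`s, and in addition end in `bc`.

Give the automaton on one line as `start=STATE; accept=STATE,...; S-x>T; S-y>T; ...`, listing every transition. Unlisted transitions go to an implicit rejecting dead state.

Run two small machines in parallel and take their product. The first has 3 states tracking the count of `b`s modulo 3; the second has 3 states tracking how much of the suffix `bc` has currently been matched. A product state is a pair (one from each), accepting exactly when both do. After merging equivalent states the machine shrinks.
With 5 states:
        a   b   c  
>  q0   q0  q1  q0 
   q1   q1  q2  q1 
   q2   q2  q3  q2 
   q3   q0  q1  q4 
 * q4   q0  q1  q0 
(> = start, * = accepting)

start=q0; accept=q4; q0-a>q0; q0-b>q1; q0-c>q0; q1-a>q1; q1-b>q2; q1-c>q1; q2-a>q2; q2-b>q3; q2-c>q2; q3-a>q0; q3-b>q1; q3-c>q4; q4-a>q0; q4-b>q1; q4-c>q0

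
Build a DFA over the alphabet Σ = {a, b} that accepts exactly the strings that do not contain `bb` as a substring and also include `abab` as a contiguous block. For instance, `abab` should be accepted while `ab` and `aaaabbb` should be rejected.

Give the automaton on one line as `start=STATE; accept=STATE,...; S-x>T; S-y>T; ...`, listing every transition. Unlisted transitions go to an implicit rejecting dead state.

Handle the two conditions separately and then intersect. One (3 states) tracks partial matches of the forbidden pattern `bb`; the other (5 states) tracks whether and how much of `abab` has been seen. Each combined state is a pair, one component from each; accept when both components accept. Minimizing collapses redundant product states.
An 8-state machine:
        a   b  
>  s0   s1  s2 
   s1   s1  s3 
   s2   s1  s4 
   s3   s5  s4 
   s4   s4  s4 
   s5   s1  s6 
 * s6   s7  s4 
 * s7   s7  s6 
(> = start, * = accepting)

start=s0; accept=s6,s7; s0-a>s1; s0-b>s2; s1-a>s1; s1-b>s3; s2-a>s1; s2-b>s4; s3-a>s5; s3-b>s4; s4-a>s4; s4-b>s4; s5-a>s1; s5-b>s6; s6-a>s7; s6-b>s4; s7-a>s7; s7-b>s6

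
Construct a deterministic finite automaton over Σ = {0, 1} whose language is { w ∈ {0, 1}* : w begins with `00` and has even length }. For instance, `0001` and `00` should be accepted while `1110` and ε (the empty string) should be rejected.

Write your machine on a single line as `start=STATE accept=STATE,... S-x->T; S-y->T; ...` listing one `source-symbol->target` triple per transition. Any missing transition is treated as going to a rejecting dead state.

start=A; accept=D; A-0->B; A-1->C; B-0->D; B-1->E; C-0->E; C-1->E; D-0->F; D-1->F; E-0->C; E-1->C; F-0->D; F-1->D

Build one automaton per condition and run them in lockstep. One (4 states) tracks whether the input so far still matches the prefix `00`; the other (2 states) tracks the input length modulo 2. Each combined state is a pair, one component from each; accept when both components accept.
A 6-state machine:
       0  1 
>  A   B  C 
   B   D  E 
   C   E  E 
 * D   F  F 
   E   C  C 
   F   D  D 
(> = start, * = accepting)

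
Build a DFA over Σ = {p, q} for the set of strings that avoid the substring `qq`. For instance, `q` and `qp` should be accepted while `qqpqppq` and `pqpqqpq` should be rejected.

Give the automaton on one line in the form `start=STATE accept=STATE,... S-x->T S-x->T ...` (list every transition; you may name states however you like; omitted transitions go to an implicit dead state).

start=s0 accept=s0,s1 s0-p->s0 s0-q->s1 s1-p->s0 s1-q->s2 s2-p->s2 s2-q->s2

This is the complement of 'contains `qq`'. Use the same substring-matching states — s0 through s2 holding how much of `qq` has just been matched — but flip the accepting set: everything except the trap s2 accepts.
A 3-state machine:
        p   q  
>* s0   s0  s1 
 * s1   s0  s2 
   s2   s2  s2 
(> = start, * = accepting)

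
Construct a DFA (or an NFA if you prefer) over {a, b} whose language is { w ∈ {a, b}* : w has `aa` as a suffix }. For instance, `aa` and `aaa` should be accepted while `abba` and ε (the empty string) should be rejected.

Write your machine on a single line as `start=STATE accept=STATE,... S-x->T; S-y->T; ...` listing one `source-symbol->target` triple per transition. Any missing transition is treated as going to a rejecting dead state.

start=s0; accept=s2; s0-a->s1; s0-b->s0; s1-a->s2; s1-b->s0; s2-a->s2; s2-b->s0

Let each state record the length of the longest suffix of the input read so far that is also a prefix of `aa`. s1 means the last symbol is `a`; s2 means the last 2 symbols are `aa`. Accept only at s2, where the string currently ends in `aa`.
With 3 states:
        a   b  
>  s0   s1  s0 
   s1   s2  s0 
 * s2   s2  s0 
(> = start, * = accepting)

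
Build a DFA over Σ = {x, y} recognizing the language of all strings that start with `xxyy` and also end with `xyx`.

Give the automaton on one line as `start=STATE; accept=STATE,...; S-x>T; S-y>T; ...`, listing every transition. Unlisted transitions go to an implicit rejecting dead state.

start=q0; accept=q11; q0-x>q1; q0-y>q2; q1-x>q3; q1-y>q4; q2-x>q5; q2-y>q2; q3-x>q5; q3-y>q6; q4-x>q7; q4-y>q2; q5-x>q5; q5-y>q4; q6-x>q7; q6-y>q8; q7-x>q5; q7-y>q4; q8-x>q9; q8-y>q8; q9-x>q9; q9-y>q10; q10-x>q11; q10-y>q8; q11-x>q9; q11-y>q10

Build one automaton per condition and run them in lockstep. One (6 states) tracks whether the input so far still matches the prefix `xxyy`; the other (4 states) tracks how much of the suffix `xyx` has currently been matched. Each combined state is a pair, one component from each; accept when both components accept.
A 12-state machine:
          x    y  
>  q0     q1   q2 
   q1     q3   q4 
   q2     q5   q2 
   q3     q5   q6 
   q4     q7   q2 
   q5     q5   q4 
   q6     q7   q8 
   q7     q5   q4 
   q8     q9   q8 
   q9     q9  q10 
   q10   q11   q8 
 * q11    q9  q10 
(> = start, * = accepting)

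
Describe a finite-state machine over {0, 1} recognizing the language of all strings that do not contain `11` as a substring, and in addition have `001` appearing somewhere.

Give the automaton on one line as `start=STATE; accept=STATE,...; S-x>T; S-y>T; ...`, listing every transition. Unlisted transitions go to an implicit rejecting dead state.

start=q0; accept=q5,q7; q0-0>q1; q0-1>q2; q1-0>q3; q1-1>q2; q2-0>q1; q2-1>q4; q3-0>q3; q3-1>q5; q4-0>q6; q4-1>q4; q5-0>q7; q5-1>q8; q6-0>q9; q6-1>q4; q7-0>q7; q7-1>q5; q8-0>q8; q8-1>q8; q9-0>q9; q9-1>q8

Run two small machines in parallel and take their product. The first has 3 states tracking partial matches of the forbidden pattern `11`; the second has 4 states tracking whether and how much of `001` has been seen. A product state is a pair (one from each), accepting exactly when both do.
A 10-state machine:
        0   1  
>  q0   q1  q2 
   q1   q3  q2 
   q2   q1  q4 
   q3   q3  q5 
   q4   q6  q4 
 * q5   q7  q8 
   q6   q9  q4 
 * q7   q7  q5 
   q8   q8  q8 
   q9   q9  q8 
(> = start, * = accepting)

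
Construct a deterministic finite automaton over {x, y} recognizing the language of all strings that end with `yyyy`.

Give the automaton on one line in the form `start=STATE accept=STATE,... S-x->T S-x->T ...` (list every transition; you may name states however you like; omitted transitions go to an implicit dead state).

start=s0 accept=s4 s0-x->s0 s0-y->s1 s1-x->s0 s1-y->s2 s2-x->s0 s2-y->s3 s3-x->s0 s3-y->s4 s4-x->s0 s4-y->s4

Remember how much of `yyyy` the current input suffix matches. State s0 means no match yet; s1 means the last symbol is `y`; s2 means the last 2 symbols are `yy`; s3 means the last 3 symbols are `yyy`; s4 means the last 4 symbols are `yyyy`. Only s4 accepts. On a mismatch, fall back to the longest proper suffix that is still a prefix of `yyyy`.
A 5-state machine:
        x   y  
>  s0   s0  s1 
   s1   s0  s2 
   s2   s0  s3 
   s3   s0  s4 
 * s4   s0  s4 
(> = start, * = accepting)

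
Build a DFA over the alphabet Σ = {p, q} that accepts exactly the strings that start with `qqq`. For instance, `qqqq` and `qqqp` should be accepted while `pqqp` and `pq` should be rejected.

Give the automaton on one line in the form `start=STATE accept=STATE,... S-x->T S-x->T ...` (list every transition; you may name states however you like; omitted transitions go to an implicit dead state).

start=s0 accept=s3 s0-p->s4 s0-q->s1 s1-p->s4 s1-q->s2 s2-p->s4 s2-q->s3 s3-p->s3 s3-q->s3 s4-p->s4 s4-q->s4

Check the first 3 symbols one by one: s0 through s2 record how many have matched `qqq` so far; any wrong symbol goes to the dead state s4. After all 3 match we enter the accepting sink s3.
A 5-state machine:
        p   q  
>  s0   s4  s1 
   s1   s4  s2 
   s2   s4  s3 
 * s3   s3  s3 
   s4   s4  s4 
(> = start, * = accepting)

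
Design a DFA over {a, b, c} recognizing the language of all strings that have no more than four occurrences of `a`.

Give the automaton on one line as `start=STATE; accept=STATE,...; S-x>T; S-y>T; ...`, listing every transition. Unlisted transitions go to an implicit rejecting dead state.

start=s0; accept=s0,s1,s2,s3,s4; s0-a>s1; s0-b>s0; s0-c>s0; s1-a>s2; s1-b>s1; s1-c>s1; s2-a>s3; s2-b>s2; s2-c>s2; s3-a>s4; s3-b>s3; s3-c>s3; s4-a>s5; s4-b>s4; s4-c>s4; s5-a>s5; s5-b>s5; s5-c>s5

Count `a`s, saturating at 5: states s0 through s4 mean 0 through 4 `a`s seen; s5 means more than 4. Each `a` increments (capped at s5); other symbols loop. Accept from {s0, s1, s2, s3, s4}.
With 6 states:
        a   b   c  
>* s0   s1  s0  s0 
 * s1   s2  s1  s1 
 * s2   s3  s2  s2 
 * s3   s4  s3  s3 
 * s4   s5  s4  s4 
   s5   s5  s5  s5 
(> = start, * = accepting)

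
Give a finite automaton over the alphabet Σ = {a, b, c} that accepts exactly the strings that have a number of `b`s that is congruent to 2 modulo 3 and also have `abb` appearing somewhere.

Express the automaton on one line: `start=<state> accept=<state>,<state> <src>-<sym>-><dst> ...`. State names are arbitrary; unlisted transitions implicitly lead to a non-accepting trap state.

Build one automaton per condition and run them in lockstep. One (3 states) tracks the count of `b`s modulo 3; the other (4 states) tracks whether and how much of `abb` has been seen. Each combined state is a pair, one component from each; accept when both components accept.
12 states suffice.
          a    b    c  
>  q0     q1   q2   q0 
   q1     q1   q3   q0 
   q2     q4   q5   q2 
   q3     q4   q6   q2 
   q4     q4   q7   q2 
   q5     q8   q0   q5 
 * q6     q6   q9   q6 
   q7     q8   q9   q5 
   q8     q8  q10   q5 
   q9     q9  q11   q9 
   q10    q1  q11   q0 
   q11   q11   q6  q11 
(> = start, * = accepting)

start=q0 accept=q6 q0-a->q1 q0-b->q2 q0-c->q0 q1-a->q1 q1-b->q3 q1-c->q0 q2-a->q4 q2-b->q5 q2-c->q2 q3-a->q4 q3-b->q6 q3-c->q2 q4-a->q4 q4-b->q7 q4-c->q2 q5-a->q8 q5-b->q0 q5-c->q5 q6-a->q6 q6-b->q9 q6-c->q6 q7-a->q8 q7-b->q9 q7-c->q5 q8-a->q8 q8-b->q10 q8-c->q5 q9-a->q9 q9-b->q11 q9-c->q9 q10-a->q1 q10-b->q11 q10-c->q0 q11-a->q11 q11-b->q6 q11-c->q11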